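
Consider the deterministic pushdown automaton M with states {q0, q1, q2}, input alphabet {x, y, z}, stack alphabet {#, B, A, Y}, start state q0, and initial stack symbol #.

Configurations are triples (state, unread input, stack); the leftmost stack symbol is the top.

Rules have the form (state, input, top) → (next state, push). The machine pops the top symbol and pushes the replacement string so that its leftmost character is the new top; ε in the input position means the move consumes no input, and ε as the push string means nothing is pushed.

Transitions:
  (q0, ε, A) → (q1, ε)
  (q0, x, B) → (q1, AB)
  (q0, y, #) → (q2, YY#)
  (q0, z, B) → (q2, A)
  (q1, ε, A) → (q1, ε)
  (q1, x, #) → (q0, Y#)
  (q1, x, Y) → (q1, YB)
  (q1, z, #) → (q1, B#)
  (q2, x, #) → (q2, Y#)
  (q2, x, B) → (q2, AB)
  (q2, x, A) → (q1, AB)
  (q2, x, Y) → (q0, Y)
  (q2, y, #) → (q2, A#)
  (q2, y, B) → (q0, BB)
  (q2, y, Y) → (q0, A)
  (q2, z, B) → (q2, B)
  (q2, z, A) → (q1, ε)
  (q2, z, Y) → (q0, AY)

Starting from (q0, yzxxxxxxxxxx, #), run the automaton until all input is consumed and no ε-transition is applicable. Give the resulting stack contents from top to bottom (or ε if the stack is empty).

(q0, yzxxxxxxxxxx, #)
  read y, top #: go to q2, push YY# → (q2, zxxxxxxxxxx, YY#)
  read z, top Y: go to q0, push AY → (q0, xxxxxxxxxx, AYY#)
  ε-move, top A: go to q1, push ε → (q1, xxxxxxxxxx, YY#)
  read x, top Y: go to q1, push YB → (q1, xxxxxxxxx, YBY#)
  read x, top Y: go to q1, push YB → (q1, xxxxxxxx, YBBY#)
  read x, top Y: go to q1, push YB → (q1, xxxxxxx, YBBBY#)
  read x, top Y: go to q1, push YB → (q1, xxxxxx, YBBBBY#)
  read x, top Y: go to q1, push YB → (q1, xxxxx, YBBBBBY#)
  read x, top Y: go to q1, push YB → (q1, xxxx, YBBBBBBY#)
  read x, top Y: go to q1, push YB → (q1, xxx, YBBBBBBBY#)
  read x, top Y: go to q1, push YB → (q1, xx, YBBBBBBBBY#)
  read x, top Y: go to q1, push YB → (q1, x, YBBBBBBBBBY#)
  read x, top Y: go to q1, push YB → (q1, ε, YBBBBBBBBBBY#)
All input consumed in state q1 with stack YBBBBBBBBBBY#.

YBBBBBBBBBBY#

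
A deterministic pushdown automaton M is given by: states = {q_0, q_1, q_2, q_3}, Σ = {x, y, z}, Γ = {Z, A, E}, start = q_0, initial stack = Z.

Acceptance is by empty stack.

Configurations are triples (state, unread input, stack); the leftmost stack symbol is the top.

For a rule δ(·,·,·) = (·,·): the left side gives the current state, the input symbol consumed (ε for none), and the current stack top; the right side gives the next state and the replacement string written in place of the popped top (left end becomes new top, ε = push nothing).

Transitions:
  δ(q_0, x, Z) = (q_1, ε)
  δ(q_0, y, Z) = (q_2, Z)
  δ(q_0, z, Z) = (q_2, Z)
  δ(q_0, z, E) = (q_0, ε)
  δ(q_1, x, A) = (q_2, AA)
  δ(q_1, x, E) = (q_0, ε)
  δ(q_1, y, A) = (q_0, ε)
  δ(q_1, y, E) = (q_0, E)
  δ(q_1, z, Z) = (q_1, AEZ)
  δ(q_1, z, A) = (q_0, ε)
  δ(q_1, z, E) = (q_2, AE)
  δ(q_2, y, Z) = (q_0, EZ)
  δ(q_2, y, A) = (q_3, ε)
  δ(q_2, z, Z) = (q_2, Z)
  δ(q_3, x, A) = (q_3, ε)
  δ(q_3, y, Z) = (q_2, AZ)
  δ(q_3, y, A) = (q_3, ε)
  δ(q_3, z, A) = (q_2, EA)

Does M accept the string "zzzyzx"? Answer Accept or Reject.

(q_0, zzzyzx, Z) ⊢ (q_2, zzyzx, Z) ⊢ (q_2, zyzx, Z) ⊢ (q_2, yzx, Z) ⊢ (q_0, zx, EZ) ⊢ (q_0, x, Z) ⊢ (q_1, ε, ε)
All input consumed and the stack is empty.

Accept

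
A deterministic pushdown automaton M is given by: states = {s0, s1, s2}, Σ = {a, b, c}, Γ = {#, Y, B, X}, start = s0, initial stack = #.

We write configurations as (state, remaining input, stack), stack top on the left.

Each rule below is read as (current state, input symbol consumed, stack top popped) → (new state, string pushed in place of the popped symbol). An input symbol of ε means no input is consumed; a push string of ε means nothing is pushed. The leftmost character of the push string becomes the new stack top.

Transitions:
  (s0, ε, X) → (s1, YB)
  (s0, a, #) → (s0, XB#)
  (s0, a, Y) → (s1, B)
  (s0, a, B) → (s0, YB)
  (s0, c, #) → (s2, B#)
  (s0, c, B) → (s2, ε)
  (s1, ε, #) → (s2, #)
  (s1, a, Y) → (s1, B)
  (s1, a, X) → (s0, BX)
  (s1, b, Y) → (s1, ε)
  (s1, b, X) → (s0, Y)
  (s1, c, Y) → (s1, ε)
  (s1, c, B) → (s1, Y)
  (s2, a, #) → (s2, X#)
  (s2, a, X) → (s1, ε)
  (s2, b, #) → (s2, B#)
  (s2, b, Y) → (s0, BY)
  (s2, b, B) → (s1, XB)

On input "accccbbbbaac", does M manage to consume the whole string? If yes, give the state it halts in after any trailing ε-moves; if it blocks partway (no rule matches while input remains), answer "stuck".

stuck

(s0, accccbbbbaac, #)
  read a, top #: go to s0, push XB# → (s0, ccccbbbbaac, XB#)
  ε-move, top X: go to s1, push YB → (s1, ccccbbbbaac, YBB#)
  read c, top Y: go to s1, push ε → (s1, cccbbbbaac, BB#)
  read c, top B: go to s1, push Y → (s1, ccbbbbaac, YB#)
  read c, top Y: go to s1, push ε → (s1, cbbbbaac, B#)
  read c, top B: go to s1, push Y → (s1, bbbbaac, Y#)
  read b, top Y: go to s1, push ε → (s1, bbbaac, #)
  ε-move, top #: go to s2, push # → (s2, bbbaac, #)
  read b, top #: go to s2, push B# → (s2, bbaac, B#)
  read b, top B: go to s1, push XB → (s1, baac, XB#)
  read b, top X: go to s0, push Y → (s0, aac, YB#)
  read a, top Y: go to s1, push B → (s1, ac, BB#)
No transition for (s1, a, top B); M blocks with input ac remaining.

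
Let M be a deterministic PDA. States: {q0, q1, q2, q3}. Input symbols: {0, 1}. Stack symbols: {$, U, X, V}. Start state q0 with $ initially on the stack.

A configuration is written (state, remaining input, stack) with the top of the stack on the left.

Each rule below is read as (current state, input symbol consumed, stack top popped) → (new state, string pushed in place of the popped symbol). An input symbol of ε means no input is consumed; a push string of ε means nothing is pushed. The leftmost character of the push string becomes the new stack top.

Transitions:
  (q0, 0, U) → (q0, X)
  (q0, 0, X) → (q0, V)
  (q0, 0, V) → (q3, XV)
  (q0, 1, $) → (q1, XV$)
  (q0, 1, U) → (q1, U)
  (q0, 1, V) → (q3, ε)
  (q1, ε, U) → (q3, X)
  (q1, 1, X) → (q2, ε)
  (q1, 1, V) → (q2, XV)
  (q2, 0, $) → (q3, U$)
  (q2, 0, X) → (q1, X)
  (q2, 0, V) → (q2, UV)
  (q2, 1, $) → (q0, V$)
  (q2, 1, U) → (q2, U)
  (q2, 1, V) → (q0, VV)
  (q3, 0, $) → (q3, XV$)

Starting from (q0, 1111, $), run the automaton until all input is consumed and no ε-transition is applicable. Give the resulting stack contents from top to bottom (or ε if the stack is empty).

(q0, 1111, $)
  read 1, top $: go to q1, push XV$ → (q1, 111, XV$)
  read 1, top X: go to q2, push ε → (q2, 11, V$)
  read 1, top V: go to q0, push VV → (q0, 1, VV$)
  read 1, top V: go to q3, push ε → (q3, ε, V$)
All input consumed in state q3 with stack V$.

V$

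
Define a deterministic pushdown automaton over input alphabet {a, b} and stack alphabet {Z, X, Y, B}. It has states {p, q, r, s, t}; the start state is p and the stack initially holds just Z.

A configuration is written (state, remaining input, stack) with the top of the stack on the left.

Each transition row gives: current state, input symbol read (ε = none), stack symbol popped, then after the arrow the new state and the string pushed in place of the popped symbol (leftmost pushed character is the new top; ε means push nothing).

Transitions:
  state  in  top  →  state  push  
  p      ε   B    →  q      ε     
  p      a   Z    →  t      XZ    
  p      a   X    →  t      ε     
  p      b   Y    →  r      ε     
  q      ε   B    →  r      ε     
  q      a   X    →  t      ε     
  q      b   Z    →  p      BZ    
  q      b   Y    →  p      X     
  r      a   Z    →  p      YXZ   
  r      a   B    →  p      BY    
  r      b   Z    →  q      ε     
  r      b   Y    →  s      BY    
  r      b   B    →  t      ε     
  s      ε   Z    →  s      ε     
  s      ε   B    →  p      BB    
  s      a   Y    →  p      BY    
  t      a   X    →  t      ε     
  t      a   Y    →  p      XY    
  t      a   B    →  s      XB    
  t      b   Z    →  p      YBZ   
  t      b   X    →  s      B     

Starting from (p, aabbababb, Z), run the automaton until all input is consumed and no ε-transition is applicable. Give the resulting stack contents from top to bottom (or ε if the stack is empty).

BZ

(p, aabbababb, Z) ⊢ (t, abbababb, XZ) ⊢ (t, bbababb, Z) ⊢ (p, bababb, YBZ) ⊢ (r, ababb, BZ) ⊢ (p, babb, BYZ) ⊢ (q, babb, YZ) ⊢ (p, abb, XZ) ⊢ (t, bb, Z) ⊢ (p, b, YBZ) ⊢ (r, ε, BZ)
All input consumed in state r with stack BZ.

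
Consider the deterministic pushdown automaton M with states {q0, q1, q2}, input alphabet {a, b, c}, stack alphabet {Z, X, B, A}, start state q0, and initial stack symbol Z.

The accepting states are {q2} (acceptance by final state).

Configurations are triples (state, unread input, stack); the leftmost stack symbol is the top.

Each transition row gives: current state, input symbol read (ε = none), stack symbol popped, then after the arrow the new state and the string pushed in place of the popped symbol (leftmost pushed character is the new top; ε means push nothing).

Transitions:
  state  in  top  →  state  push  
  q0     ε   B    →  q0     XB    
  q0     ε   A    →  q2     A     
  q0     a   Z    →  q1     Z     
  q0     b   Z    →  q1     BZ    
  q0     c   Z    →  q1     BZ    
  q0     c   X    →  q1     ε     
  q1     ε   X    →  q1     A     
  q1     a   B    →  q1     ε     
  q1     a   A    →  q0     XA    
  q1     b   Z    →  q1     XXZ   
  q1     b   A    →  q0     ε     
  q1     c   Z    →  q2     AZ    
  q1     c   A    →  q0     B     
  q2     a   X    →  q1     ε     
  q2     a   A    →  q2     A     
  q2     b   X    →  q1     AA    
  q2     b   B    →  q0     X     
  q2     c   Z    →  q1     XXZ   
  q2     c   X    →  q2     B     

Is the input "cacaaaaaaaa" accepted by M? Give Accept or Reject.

(q0, cacaaaaaaaa, Z) ⊢ (q1, acaaaaaaaa, BZ) ⊢ (q1, caaaaaaaa, Z) ⊢ (q2, aaaaaaaa, AZ) ⊢ (q2, aaaaaaa, AZ) ⊢ (q2, aaaaaa, AZ) ⊢ (q2, aaaaa, AZ) ⊢ (q2, aaaa, AZ) ⊢ (q2, aaa, AZ) ⊢ (q2, aa, AZ) ⊢ (q2, a, AZ) ⊢ (q2, ε, AZ)
All input consumed; state q2 ∈ F.

Accept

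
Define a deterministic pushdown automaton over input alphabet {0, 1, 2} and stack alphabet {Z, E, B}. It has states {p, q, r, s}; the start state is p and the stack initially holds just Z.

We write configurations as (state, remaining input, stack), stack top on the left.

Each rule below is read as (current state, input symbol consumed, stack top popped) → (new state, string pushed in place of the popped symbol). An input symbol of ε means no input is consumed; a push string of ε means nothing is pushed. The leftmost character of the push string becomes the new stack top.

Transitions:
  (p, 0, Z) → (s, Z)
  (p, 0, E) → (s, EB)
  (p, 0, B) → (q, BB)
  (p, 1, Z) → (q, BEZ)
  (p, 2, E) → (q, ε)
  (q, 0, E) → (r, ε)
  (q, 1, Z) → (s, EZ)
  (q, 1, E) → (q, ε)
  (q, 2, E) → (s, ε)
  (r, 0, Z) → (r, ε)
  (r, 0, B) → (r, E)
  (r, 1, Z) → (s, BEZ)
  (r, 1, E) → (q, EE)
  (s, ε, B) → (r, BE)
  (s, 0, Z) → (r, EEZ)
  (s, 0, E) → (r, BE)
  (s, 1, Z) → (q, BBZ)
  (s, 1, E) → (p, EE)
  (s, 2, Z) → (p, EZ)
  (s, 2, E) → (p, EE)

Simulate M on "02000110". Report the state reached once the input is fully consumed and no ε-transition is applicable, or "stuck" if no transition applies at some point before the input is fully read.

r

(p, 02000110, Z)
  read 0, top Z: go to s, push Z → (s, 2000110, Z)
  read 2, top Z: go to p, push EZ → (p, 000110, EZ)
  read 0, top E: go to s, push EB → (s, 00110, EBZ)
  read 0, top E: go to r, push BE → (r, 0110, BEBZ)
  read 0, top B: go to r, push E → (r, 110, EEBZ)
  read 1, top E: go to q, push EE → (q, 10, EEEBZ)
  read 1, top E: go to q, push ε → (q, 0, EEBZ)
  read 0, top E: go to r, push ε → (r, ε, EBZ)
All input consumed; M is in state r.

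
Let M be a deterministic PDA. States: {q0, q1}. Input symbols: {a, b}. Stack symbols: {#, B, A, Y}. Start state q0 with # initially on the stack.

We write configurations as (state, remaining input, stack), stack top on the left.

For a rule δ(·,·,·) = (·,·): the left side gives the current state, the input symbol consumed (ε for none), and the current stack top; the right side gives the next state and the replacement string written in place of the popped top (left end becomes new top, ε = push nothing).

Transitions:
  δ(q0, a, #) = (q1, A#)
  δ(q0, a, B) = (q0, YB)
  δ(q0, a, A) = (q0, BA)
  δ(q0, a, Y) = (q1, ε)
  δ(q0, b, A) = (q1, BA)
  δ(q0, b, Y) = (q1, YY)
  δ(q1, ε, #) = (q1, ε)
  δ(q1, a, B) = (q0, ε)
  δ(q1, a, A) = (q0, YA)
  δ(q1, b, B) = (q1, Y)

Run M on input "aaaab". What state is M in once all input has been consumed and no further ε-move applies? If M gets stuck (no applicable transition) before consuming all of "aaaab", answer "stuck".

(q0, aaaab, #) ⊢ (q1, aaab, A#) ⊢ (q0, aab, YA#) ⊢ (q1, ab, A#) ⊢ (q0, b, YA#) ⊢ (q1, ε, YYA#)
All input consumed; M is in state q1.

q1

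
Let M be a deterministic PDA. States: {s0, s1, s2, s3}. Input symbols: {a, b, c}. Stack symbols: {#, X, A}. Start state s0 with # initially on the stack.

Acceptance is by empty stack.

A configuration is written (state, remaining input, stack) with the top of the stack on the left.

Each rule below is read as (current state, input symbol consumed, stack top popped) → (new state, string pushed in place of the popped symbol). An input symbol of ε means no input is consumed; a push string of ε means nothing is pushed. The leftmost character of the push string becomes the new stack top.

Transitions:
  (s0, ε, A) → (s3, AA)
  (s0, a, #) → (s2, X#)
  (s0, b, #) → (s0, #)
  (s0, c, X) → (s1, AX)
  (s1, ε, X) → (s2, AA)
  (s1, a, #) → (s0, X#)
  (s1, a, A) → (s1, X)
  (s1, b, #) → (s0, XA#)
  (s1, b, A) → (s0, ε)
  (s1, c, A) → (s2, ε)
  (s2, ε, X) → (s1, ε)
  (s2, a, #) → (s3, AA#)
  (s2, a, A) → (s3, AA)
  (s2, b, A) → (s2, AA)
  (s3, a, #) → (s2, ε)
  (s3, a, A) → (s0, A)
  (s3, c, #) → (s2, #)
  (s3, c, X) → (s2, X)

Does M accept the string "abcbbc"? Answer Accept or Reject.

Reject

(s0, abcbbc, #) ⊢ (s2, bcbbc, X#) ⊢ (s1, bcbbc, #) ⊢ (s0, cbbc, XA#) ⊢ (s1, bbc, AXA#) ⊢ (s0, bc, XA#)
No transition applies at (s0, bc, XA#); input not fully consumed.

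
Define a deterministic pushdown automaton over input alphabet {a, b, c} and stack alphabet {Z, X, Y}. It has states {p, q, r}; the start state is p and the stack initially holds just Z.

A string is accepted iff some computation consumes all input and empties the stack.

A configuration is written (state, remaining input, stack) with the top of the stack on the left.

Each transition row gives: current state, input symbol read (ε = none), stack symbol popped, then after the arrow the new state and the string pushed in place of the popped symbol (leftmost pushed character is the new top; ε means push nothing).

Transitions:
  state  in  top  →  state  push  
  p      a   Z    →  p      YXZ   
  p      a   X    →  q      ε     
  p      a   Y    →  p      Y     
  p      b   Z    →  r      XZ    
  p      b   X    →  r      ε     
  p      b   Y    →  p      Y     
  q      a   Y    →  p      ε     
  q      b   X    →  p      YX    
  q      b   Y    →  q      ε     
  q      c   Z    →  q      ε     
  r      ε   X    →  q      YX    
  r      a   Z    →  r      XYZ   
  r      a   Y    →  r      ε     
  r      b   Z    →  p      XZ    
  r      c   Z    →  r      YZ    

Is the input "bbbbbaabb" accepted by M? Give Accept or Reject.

(p, bbbbbaabb, Z)
  read b, top Z: go to r, push XZ → (r, bbbbaabb, XZ)
  ε-move, top X: go to q, push YX → (q, bbbbaabb, YXZ)
  read b, top Y: go to q, push ε → (q, bbbaabb, XZ)
  read b, top X: go to p, push YX → (p, bbaabb, YXZ)
  read b, top Y: go to p, push Y → (p, baabb, YXZ)
  read b, top Y: go to p, push Y → (p, aabb, YXZ)
  read a, top Y: go to p, push Y → (p, abb, YXZ)
  read a, top Y: go to p, push Y → (p, bb, YXZ)
  read b, top Y: go to p, push Y → (p, b, YXZ)
  read b, top Y: go to p, push Y → (p, ε, YXZ)
All input consumed; stack is YXZ, not empty, and no further ε-move applies.

Reject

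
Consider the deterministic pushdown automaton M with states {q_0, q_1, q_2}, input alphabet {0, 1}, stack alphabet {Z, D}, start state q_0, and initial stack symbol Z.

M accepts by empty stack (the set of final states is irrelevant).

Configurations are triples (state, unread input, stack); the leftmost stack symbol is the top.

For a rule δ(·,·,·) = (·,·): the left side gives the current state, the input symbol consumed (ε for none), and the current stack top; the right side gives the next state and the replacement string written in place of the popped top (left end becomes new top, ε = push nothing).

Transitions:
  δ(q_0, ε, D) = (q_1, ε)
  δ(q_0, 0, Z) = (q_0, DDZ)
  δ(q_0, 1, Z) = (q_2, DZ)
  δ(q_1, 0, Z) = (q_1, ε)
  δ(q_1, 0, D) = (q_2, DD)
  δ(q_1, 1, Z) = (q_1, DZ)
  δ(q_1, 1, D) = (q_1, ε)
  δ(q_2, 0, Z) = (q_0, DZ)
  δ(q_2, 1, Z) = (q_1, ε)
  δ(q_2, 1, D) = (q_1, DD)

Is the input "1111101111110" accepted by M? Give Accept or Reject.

(q_0, 1111101111110, Z)
  read 1, top Z: go to q_2, push DZ → (q_2, 111101111110, DZ)
  read 1, top D: go to q_1, push DD → (q_1, 11101111110, DDZ)
  read 1, top D: go to q_1, push ε → (q_1, 1101111110, DZ)
  read 1, top D: go to q_1, push ε → (q_1, 101111110, Z)
  read 1, top Z: go to q_1, push DZ → (q_1, 01111110, DZ)
  read 0, top D: go to q_2, push DD → (q_2, 1111110, DDZ)
  read 1, top D: go to q_1, push DD → (q_1, 111110, DDDZ)
  read 1, top D: go to q_1, push ε → (q_1, 11110, DDZ)
  read 1, top D: go to q_1, push ε → (q_1, 1110, DZ)
  read 1, top D: go to q_1, push ε → (q_1, 110, Z)
  read 1, top Z: go to q_1, push DZ → (q_1, 10, DZ)
  read 1, top D: go to q_1, push ε → (q_1, 0, Z)
  read 0, top Z: go to q_1, push ε → (q_1, ε, ε)
All input consumed and the stack is empty.

Accept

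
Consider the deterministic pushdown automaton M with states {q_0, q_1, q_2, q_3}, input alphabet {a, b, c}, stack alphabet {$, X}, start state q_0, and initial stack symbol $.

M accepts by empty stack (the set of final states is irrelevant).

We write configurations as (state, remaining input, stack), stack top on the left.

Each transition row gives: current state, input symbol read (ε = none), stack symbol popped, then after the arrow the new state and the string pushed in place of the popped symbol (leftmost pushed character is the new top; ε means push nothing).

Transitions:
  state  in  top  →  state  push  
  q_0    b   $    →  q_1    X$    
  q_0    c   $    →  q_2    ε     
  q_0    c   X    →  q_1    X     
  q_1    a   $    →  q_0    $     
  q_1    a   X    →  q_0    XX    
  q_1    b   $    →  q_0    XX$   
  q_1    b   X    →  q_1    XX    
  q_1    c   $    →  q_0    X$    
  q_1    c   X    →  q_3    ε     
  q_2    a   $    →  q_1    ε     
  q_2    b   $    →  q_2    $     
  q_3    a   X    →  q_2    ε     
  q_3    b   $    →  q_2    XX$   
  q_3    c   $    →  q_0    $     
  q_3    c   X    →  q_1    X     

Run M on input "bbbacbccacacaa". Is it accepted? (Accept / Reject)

Reject

(q_0, bbbacbccacacaa, $)
  read b, top $: go to q_1, push X$ → (q_1, bbacbccacacaa, X$)
  read b, top X: go to q_1, push XX → (q_1, bacbccacacaa, XX$)
  read b, top X: go to q_1, push XX → (q_1, acbccacacaa, XXX$)
  read a, top X: go to q_0, push XX → (q_0, cbccacacaa, XXXX$)
  read c, top X: go to q_1, push X → (q_1, bccacacaa, XXXX$)
  read b, top X: go to q_1, push XX → (q_1, ccacacaa, XXXXX$)
  read c, top X: go to q_3, push ε → (q_3, cacacaa, XXXX$)
  read c, top X: go to q_1, push X → (q_1, acacaa, XXXX$)
  read a, top X: go to q_0, push XX → (q_0, cacaa, XXXXX$)
  read c, top X: go to q_1, push X → (q_1, acaa, XXXXX$)
  read a, top X: go to q_0, push XX → (q_0, caa, XXXXXX$)
  read c, top X: go to q_1, push X → (q_1, aa, XXXXXX$)
  read a, top X: go to q_0, push XX → (q_0, a, XXXXXXX$)
No transition applies at (q_0, a, XXXXXXX$); input not fully consumed.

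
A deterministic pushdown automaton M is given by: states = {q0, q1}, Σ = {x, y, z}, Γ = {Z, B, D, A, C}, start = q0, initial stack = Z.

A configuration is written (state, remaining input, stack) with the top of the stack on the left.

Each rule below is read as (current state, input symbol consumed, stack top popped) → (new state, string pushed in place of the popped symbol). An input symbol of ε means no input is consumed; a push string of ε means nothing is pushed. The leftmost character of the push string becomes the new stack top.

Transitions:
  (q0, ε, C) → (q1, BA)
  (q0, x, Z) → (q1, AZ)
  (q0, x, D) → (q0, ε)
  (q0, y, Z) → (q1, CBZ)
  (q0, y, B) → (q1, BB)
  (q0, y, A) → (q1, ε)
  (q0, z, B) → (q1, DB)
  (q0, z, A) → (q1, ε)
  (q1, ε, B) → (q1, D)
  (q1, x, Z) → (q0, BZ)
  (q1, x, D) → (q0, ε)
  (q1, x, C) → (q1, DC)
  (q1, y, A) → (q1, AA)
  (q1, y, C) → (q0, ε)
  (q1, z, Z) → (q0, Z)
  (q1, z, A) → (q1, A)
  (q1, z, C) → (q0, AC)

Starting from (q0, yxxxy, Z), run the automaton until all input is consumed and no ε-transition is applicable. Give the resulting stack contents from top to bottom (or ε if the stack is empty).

(q0, yxxxy, Z) ⊢ (q1, xxxy, CBZ) ⊢ (q1, xxy, DCBZ) ⊢ (q0, xy, CBZ) ⊢ (q1, xy, BABZ) ⊢ (q1, xy, DABZ) ⊢ (q0, y, ABZ) ⊢ (q1, ε, BZ) ⊢ (q1, ε, DZ)
All input consumed in state q1 with stack DZ.

DZ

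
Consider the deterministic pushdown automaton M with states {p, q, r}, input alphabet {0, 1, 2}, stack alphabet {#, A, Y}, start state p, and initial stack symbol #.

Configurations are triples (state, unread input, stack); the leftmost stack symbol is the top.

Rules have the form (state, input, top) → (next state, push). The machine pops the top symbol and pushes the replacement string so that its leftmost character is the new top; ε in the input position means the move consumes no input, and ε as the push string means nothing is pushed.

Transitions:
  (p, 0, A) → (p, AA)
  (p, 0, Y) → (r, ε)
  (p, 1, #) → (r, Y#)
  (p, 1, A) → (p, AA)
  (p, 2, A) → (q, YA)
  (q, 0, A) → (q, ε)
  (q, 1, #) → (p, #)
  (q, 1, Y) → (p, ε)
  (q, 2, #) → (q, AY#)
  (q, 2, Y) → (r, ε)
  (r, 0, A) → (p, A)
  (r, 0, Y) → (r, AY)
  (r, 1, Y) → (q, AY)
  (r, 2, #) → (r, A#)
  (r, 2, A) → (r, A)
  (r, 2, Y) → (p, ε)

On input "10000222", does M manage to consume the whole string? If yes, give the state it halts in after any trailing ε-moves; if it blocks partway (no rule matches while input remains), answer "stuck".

r

(p, 10000222, #)
  read 1, top #: go to r, push Y# → (r, 0000222, Y#)
  read 0, top Y: go to r, push AY → (r, 000222, AY#)
  read 0, top A: go to p, push A → (p, 00222, AY#)
  read 0, top A: go to p, push AA → (p, 0222, AAY#)
  read 0, top A: go to p, push AA → (p, 222, AAAY#)
  read 2, top A: go to q, push YA → (q, 22, YAAAY#)
  read 2, top Y: go to r, push ε → (r, 2, AAAY#)
  read 2, top A: go to r, push A → (r, ε, AAAY#)
All input consumed; M is in state r.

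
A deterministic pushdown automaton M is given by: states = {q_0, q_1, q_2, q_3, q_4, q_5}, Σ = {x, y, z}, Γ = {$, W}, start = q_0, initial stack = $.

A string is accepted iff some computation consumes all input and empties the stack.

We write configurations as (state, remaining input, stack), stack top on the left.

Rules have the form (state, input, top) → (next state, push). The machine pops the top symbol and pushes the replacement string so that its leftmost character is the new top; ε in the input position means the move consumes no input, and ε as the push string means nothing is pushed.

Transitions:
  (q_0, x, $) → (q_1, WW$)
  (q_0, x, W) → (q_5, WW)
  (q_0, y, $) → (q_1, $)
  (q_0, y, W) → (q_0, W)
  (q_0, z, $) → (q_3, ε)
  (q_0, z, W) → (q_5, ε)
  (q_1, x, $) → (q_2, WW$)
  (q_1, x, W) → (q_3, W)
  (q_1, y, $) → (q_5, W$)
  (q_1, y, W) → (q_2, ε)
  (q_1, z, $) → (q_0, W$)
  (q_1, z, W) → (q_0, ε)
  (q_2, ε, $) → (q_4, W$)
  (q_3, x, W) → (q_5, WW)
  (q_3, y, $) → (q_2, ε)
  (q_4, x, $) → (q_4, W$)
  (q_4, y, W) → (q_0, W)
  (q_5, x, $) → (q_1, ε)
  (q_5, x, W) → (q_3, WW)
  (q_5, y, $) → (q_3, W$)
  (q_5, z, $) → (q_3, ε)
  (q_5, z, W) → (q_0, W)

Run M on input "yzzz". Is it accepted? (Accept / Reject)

(q_0, yzzz, $)
  read y, top $: go to q_1, push $ → (q_1, zzz, $)
  read z, top $: go to q_0, push W$ → (q_0, zz, W$)
  read z, top W: go to q_5, push ε → (q_5, z, $)
  read z, top $: go to q_3, push ε → (q_3, ε, ε)
All input consumed and the stack is empty.

Accept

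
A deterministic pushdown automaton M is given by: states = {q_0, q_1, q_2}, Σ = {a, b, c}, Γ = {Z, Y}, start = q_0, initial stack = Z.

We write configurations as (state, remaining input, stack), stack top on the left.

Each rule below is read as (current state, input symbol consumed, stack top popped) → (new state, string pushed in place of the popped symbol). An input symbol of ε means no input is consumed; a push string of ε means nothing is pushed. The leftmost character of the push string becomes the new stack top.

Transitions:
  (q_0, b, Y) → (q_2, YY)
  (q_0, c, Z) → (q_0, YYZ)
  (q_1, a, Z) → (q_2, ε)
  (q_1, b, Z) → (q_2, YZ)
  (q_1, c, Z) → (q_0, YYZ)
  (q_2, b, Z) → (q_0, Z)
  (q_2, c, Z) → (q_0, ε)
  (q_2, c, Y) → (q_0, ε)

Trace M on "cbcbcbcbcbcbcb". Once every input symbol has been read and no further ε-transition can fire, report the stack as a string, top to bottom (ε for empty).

(q_0, cbcbcbcbcbcbcb, Z)
  read c, top Z: go to q_0, push YYZ → (q_0, bcbcbcbcbcbcb, YYZ)
  read b, top Y: go to q_2, push YY → (q_2, cbcbcbcbcbcb, YYYZ)
  read c, top Y: go to q_0, push ε → (q_0, bcbcbcbcbcb, YYZ)
  read b, top Y: go to q_2, push YY → (q_2, cbcbcbcbcb, YYYZ)
  read c, top Y: go to q_0, push ε → (q_0, bcbcbcbcb, YYZ)
  read b, top Y: go to q_2, push YY → (q_2, cbcbcbcb, YYYZ)
  read c, top Y: go to q_0, push ε → (q_0, bcbcbcb, YYZ)
  read b, top Y: go to q_2, push YY → (q_2, cbcbcb, YYYZ)
  read c, top Y: go to q_0, push ε → (q_0, bcbcb, YYZ)
  read b, top Y: go to q_2, push YY → (q_2, cbcb, YYYZ)
  read c, top Y: go to q_0, push ε → (q_0, bcb, YYZ)
  read b, top Y: go to q_2, push YY → (q_2, cb, YYYZ)
  read c, top Y: go to q_0, push ε → (q_0, b, YYZ)
  read b, top Y: go to q_2, push YY → (q_2, ε, YYYZ)
All input consumed in state q_2 with stack YYYZ.

YYYZ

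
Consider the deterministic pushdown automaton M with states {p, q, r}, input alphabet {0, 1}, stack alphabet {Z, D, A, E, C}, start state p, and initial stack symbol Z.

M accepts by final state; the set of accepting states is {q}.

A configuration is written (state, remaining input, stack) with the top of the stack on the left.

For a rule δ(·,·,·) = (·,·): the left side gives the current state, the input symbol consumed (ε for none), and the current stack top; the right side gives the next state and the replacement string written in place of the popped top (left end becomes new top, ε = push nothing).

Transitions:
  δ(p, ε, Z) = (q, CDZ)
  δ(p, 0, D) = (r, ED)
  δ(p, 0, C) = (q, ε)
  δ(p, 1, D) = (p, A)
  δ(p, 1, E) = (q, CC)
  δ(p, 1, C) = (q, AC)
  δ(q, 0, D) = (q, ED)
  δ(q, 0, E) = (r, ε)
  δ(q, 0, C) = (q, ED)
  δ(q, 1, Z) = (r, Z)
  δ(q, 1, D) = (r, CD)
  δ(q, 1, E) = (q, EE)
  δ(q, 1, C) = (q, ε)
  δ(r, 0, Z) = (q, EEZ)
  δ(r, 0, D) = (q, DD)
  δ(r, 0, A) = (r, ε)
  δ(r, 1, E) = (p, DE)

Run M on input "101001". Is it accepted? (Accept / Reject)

(p, 101001, Z)
  ε-move, top Z: go to q, push CDZ → (q, 101001, CDZ)
  read 1, top C: go to q, push ε → (q, 01001, DZ)
  read 0, top D: go to q, push ED → (q, 1001, EDZ)
  read 1, top E: go to q, push EE → (q, 001, EEDZ)
  read 0, top E: go to r, push ε → (r, 01, EDZ)
No transition applies at (r, 01, EDZ); input not fully consumed.

Reject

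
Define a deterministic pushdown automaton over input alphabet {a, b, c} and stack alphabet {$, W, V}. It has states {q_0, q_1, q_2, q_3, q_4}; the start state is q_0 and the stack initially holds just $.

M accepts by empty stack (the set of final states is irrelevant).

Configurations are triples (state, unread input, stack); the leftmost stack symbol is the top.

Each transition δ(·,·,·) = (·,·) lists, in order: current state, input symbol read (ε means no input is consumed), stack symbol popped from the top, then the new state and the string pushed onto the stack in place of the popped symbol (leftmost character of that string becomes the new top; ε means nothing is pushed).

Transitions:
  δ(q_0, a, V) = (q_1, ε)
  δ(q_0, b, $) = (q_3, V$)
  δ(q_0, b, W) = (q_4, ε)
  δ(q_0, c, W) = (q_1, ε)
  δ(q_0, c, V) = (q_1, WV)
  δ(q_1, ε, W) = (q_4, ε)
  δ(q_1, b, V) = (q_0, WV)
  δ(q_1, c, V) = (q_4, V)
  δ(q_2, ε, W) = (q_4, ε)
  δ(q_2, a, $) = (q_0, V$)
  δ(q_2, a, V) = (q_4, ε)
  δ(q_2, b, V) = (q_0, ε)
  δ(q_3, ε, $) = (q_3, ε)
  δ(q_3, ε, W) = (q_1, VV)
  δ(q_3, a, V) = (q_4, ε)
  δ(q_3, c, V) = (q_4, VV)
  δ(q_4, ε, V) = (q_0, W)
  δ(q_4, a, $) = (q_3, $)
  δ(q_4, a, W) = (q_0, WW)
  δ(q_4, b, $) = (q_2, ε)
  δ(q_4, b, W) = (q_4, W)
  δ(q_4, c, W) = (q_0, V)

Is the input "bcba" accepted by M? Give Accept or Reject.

Reject

(q_0, bcba, $)
  read b, top $: go to q_3, push V$ → (q_3, cba, V$)
  read c, top V: go to q_4, push VV → (q_4, ba, VV$)
  ε-move, top V: go to q_0, push W → (q_0, ba, WV$)
  read b, top W: go to q_4, push ε → (q_4, a, V$)
  ε-move, top V: go to q_0, push W → (q_0, a, W$)
No transition applies at (q_0, a, W$); input not fully consumed.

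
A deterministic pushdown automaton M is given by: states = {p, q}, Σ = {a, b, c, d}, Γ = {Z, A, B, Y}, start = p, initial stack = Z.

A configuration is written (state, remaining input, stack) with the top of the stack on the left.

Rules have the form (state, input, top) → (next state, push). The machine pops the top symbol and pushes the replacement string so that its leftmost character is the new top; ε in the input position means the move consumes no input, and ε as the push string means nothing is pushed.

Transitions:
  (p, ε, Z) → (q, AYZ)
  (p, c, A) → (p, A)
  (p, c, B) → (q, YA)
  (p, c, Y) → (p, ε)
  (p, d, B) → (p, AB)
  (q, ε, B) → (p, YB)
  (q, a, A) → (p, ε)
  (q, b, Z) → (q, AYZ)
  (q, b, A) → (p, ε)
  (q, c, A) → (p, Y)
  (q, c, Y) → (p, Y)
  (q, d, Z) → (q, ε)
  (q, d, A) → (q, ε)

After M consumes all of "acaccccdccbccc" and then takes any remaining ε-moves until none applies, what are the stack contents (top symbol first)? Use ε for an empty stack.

(p, acaccccdccbccc, Z) ⊢ (q, acaccccdccbccc, AYZ) ⊢ (p, caccccdccbccc, YZ) ⊢ (p, accccdccbccc, Z) ⊢ (q, accccdccbccc, AYZ) ⊢ (p, ccccdccbccc, YZ) ⊢ (p, cccdccbccc, Z) ⊢ (q, cccdccbccc, AYZ) ⊢ (p, ccdccbccc, YYZ) ⊢ (p, cdccbccc, YZ) ⊢ (p, dccbccc, Z) ⊢ (q, dccbccc, AYZ) ⊢ (q, ccbccc, YZ) ⊢ (p, cbccc, YZ) ⊢ (p, bccc, Z) ⊢ (q, bccc, AYZ) ⊢ (p, ccc, YZ) ⊢ (p, cc, Z) ⊢ (q, cc, AYZ) ⊢ (p, c, YYZ) ⊢ (p, ε, YZ)
All input consumed in state p with stack YZ.

YZ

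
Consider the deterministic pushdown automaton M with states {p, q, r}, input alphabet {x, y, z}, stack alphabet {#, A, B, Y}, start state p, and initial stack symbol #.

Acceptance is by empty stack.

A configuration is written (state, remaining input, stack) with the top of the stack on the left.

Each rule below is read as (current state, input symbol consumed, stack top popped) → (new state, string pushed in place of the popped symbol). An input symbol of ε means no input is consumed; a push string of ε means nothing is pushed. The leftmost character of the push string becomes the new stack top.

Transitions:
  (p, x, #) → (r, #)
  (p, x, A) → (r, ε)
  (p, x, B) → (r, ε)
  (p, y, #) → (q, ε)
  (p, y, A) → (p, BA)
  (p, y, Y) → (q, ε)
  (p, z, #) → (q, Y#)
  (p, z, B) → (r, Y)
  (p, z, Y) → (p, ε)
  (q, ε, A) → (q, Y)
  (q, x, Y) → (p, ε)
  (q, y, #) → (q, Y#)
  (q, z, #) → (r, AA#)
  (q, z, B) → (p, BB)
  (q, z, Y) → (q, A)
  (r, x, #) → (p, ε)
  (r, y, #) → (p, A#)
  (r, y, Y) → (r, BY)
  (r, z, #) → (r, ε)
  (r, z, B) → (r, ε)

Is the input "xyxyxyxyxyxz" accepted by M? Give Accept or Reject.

Accept

(p, xyxyxyxyxyxz, #) ⊢ (r, yxyxyxyxyxz, #) ⊢ (p, xyxyxyxyxz, A#) ⊢ (r, yxyxyxyxz, #) ⊢ (p, xyxyxyxz, A#) ⊢ (r, yxyxyxz, #) ⊢ (p, xyxyxz, A#) ⊢ (r, yxyxz, #) ⊢ (p, xyxz, A#) ⊢ (r, yxz, #) ⊢ (p, xz, A#) ⊢ (r, z, #) ⊢ (r, ε, ε)
All input consumed and the stack is empty.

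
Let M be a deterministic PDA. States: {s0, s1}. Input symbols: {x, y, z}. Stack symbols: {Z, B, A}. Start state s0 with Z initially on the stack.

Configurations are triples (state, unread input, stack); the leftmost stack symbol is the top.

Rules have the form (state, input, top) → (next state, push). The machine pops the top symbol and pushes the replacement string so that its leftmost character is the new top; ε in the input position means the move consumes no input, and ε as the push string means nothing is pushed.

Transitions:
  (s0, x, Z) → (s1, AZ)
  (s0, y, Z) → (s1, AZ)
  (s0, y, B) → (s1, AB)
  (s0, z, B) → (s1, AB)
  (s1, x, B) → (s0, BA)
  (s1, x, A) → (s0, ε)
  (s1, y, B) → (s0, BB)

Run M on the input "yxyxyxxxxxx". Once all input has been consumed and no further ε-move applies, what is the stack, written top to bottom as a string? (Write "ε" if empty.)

(s0, yxyxyxxxxxx, Z) ⊢ (s1, xyxyxxxxxx, AZ) ⊢ (s0, yxyxxxxxx, Z) ⊢ (s1, xyxxxxxx, AZ) ⊢ (s0, yxxxxxx, Z) ⊢ (s1, xxxxxx, AZ) ⊢ (s0, xxxxx, Z) ⊢ (s1, xxxx, AZ) ⊢ (s0, xxx, Z) ⊢ (s1, xx, AZ) ⊢ (s0, x, Z) ⊢ (s1, ε, AZ)
All input consumed in state s1 with stack AZ.

AZ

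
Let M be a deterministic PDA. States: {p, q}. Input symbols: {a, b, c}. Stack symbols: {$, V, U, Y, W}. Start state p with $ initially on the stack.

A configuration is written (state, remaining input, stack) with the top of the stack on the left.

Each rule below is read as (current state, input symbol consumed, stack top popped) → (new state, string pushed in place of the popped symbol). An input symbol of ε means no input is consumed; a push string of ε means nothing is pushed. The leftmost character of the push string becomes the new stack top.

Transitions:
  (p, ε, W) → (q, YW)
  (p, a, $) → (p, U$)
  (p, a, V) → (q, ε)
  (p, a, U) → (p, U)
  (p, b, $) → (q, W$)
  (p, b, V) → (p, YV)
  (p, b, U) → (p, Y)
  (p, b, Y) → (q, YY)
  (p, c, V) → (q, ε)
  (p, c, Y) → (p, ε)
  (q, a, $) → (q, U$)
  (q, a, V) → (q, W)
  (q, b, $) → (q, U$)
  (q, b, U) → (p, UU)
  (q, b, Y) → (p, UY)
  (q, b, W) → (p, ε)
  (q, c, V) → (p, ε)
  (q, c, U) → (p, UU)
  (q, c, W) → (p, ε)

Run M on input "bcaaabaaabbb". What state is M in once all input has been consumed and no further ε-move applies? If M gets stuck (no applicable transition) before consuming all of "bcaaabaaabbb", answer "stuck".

stuck

(p, bcaaabaaabbb, $)
  read b, top $: go to q, push W$ → (q, caaabaaabbb, W$)
  read c, top W: go to p, push ε → (p, aaabaaabbb, $)
  read a, top $: go to p, push U$ → (p, aabaaabbb, U$)
  read a, top U: go to p, push U → (p, abaaabbb, U$)
  read a, top U: go to p, push U → (p, baaabbb, U$)
  read b, top U: go to p, push Y → (p, aaabbb, Y$)
No transition for (p, a, top Y); M blocks with input aaabbb remaining.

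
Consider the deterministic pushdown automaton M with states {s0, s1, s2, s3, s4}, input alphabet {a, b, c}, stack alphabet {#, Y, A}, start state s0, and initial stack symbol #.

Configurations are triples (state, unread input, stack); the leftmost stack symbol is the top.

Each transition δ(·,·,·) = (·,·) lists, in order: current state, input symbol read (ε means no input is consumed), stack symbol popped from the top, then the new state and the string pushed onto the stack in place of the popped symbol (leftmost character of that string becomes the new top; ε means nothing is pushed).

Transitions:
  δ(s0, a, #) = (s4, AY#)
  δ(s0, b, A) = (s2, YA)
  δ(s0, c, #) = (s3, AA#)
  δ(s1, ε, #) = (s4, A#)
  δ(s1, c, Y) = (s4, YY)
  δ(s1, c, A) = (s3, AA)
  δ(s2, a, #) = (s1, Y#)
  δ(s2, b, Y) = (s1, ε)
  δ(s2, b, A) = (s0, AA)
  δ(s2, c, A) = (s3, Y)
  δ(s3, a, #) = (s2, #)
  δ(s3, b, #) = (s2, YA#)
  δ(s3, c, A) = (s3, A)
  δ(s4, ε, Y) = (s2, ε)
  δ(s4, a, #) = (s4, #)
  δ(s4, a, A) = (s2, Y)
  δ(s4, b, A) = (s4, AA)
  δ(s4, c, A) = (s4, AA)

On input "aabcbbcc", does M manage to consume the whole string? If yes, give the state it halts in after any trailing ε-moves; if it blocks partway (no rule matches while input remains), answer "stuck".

(s0, aabcbbcc, #)
  read a, top #: go to s4, push AY# → (s4, abcbbcc, AY#)
  read a, top A: go to s2, push Y → (s2, bcbbcc, YY#)
  read b, top Y: go to s1, push ε → (s1, cbbcc, Y#)
  read c, top Y: go to s4, push YY → (s4, bbcc, YY#)
  ε-move, top Y: go to s2, push ε → (s2, bbcc, Y#)
  read b, top Y: go to s1, push ε → (s1, bcc, #)
  ε-move, top #: go to s4, push A# → (s4, bcc, A#)
  read b, top A: go to s4, push AA → (s4, cc, AA#)
  read c, top A: go to s4, push AA → (s4, c, AAA#)
  read c, top A: go to s4, push AA → (s4, ε, AAAA#)
All input consumed; M is in state s4.

s4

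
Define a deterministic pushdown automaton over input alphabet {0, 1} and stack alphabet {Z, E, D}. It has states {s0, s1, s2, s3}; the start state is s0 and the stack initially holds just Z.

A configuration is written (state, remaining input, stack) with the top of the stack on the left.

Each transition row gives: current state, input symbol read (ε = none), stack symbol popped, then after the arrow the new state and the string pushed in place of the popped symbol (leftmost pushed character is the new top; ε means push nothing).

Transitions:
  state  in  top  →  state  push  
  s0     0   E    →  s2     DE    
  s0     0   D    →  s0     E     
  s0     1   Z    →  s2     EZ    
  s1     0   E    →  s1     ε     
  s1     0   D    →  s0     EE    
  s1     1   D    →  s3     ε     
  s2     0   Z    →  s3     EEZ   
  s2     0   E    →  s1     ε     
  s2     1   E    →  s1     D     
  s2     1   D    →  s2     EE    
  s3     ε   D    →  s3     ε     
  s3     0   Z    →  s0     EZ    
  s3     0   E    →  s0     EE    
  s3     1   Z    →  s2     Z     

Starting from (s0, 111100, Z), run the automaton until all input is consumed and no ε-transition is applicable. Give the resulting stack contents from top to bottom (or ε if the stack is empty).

EEEZ

(s0, 111100, Z)
  read 1, top Z: go to s2, push EZ → (s2, 11100, EZ)
  read 1, top E: go to s1, push D → (s1, 1100, DZ)
  read 1, top D: go to s3, push ε → (s3, 100, Z)
  read 1, top Z: go to s2, push Z → (s2, 00, Z)
  read 0, top Z: go to s3, push EEZ → (s3, 0, EEZ)
  read 0, top E: go to s0, push EE → (s0, ε, EEEZ)
All input consumed in state s0 with stack EEEZ.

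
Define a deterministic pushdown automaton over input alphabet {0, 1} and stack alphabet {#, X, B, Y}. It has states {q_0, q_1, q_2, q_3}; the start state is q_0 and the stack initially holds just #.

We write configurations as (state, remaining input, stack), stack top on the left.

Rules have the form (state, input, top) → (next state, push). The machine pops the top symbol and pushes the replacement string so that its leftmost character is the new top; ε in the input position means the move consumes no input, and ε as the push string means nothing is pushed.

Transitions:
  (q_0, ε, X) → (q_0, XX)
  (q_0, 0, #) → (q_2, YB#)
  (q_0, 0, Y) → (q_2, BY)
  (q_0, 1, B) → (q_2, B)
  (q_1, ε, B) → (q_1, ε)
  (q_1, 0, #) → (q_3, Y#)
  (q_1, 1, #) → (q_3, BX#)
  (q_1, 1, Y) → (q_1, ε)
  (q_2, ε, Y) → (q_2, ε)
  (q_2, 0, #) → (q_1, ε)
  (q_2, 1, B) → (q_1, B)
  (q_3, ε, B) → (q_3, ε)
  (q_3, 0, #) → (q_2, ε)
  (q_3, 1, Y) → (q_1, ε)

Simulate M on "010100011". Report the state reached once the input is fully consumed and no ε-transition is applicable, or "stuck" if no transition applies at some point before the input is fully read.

stuck

(q_0, 010100011, #) ⊢ (q_2, 10100011, YB#) ⊢ (q_2, 10100011, B#) ⊢ (q_1, 0100011, B#) ⊢ (q_1, 0100011, #) ⊢ (q_3, 100011, Y#) ⊢ (q_1, 00011, #) ⊢ (q_3, 0011, Y#)
No transition for (q_3, 0, top Y); M blocks with input 0011 remaining.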